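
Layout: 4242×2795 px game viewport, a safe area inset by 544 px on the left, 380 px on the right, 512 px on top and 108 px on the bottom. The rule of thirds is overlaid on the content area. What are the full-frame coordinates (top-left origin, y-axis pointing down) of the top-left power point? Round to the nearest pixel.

x = 1650 px, y = 1237 px

Content width = 4242 − 544 − 380 = 3318 px; content height = 2795 − 512 − 108 = 2175 px.
Top-left is one-third across and one-third down within the content area.
x = 544 + 1 × 3318/3 = 544 + 1106.00 ≈ 1650
y = 512 + 1 × 2175/3 = 512 + 725.00 ≈ 1237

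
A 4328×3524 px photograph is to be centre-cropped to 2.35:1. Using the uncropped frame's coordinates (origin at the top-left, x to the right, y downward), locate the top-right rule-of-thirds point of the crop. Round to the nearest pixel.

4328/3524 < 2.35/1, so the 2.35:1 crop keeps the full width 4328 and trims height to 4328 × 1/2.35 = 1841.70 px.
Top offset = (3524 − 1841.70)/2 = 841.15 px; left offset = 0.
Top-right is two-thirds across and one-third down within the crop:
x = 0.00 + 2 × 4328.00/3 ≈ 2885; y = 841.15 + 1 × 1841.70/3 ≈ 1455.

(2885, 1455)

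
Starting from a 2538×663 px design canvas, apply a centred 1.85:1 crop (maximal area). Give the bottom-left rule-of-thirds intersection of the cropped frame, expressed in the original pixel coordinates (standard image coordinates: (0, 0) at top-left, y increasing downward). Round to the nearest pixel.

2538/663 > 1.85/1, so the 1.85:1 crop keeps the full height 663 and trims width to 663 × 1.85/1 = 1226.55 px.
Left offset = (2538 − 1226.55)/2 = 655.73 px; top offset = 0.
Bottom-left is one-third across and two-thirds down within the crop:
x = 655.73 + 1 × 1226.55/3 ≈ 1065; y = 0.00 + 2 × 663.00/3 ≈ 442.

x = 1065 px, y = 442 px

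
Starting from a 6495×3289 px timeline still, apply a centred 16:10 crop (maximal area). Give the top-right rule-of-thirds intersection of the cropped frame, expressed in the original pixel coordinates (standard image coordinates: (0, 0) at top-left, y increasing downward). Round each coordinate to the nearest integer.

x = 4125 px, y = 1096 px

6495/3289 > 16/10, so the 16:10 crop keeps the full height 3289 and trims width to 3289 × 16/10 = 5262.40 px.
Left offset = (6495 − 5262.40)/2 = 616.30 px; top offset = 0.
Top-right is two-thirds across and one-third down within the crop:
x = 616.30 + 2 × 5262.40/3 ≈ 4125; y = 0.00 + 1 × 3289.00/3 ≈ 1096.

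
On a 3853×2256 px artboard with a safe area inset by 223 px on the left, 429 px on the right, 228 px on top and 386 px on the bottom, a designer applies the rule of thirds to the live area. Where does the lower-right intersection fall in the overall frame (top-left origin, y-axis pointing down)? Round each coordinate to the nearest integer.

Content width = 3853 − 223 − 429 = 3201 px; content height = 2256 − 228 − 386 = 1642 px.
Lower-right is two-thirds across and two-thirds down within the live area.
x = 223 + 2 × 3201/3 = 223 + 2134.00 ≈ 2357
y = 228 + 2 × 1642/3 = 228 + 1094.67 ≈ 1323

(2357, 1323)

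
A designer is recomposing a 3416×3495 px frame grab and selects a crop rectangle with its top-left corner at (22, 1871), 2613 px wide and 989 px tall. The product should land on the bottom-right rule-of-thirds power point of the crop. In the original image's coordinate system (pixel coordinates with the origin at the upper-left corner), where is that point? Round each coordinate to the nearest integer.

(1764, 2530)

One third of the crop width 2613 is 871.00 px.
One third of the crop height 989 is 329.67 px.
The bottom-right point is two-thirds across and two-thirds down within the crop:
x = 22 + 2 × 871.00 ≈ 1764; y = 1871 + 2 × 329.67 ≈ 2530.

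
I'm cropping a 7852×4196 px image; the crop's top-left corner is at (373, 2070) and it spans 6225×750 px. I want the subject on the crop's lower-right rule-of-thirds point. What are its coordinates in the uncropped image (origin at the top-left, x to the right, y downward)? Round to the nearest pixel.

(4523, 2570)

One third of the crop width 6225 is 2075.00 px.
One third of the crop height 750 is 250.00 px.
The lower-right point is two-thirds across and two-thirds down within the crop:
x = 373 + 2 × 2075.00 ≈ 4523; y = 2070 + 2 × 250.00 ≈ 2570.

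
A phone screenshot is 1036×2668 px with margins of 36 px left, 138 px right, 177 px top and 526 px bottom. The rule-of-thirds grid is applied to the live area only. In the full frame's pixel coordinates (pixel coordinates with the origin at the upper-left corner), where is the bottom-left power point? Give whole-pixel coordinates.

x = 323 px, y = 1487 px

Content width = 1036 − 36 − 138 = 862 px; content height = 2668 − 177 − 526 = 1965 px.
Bottom-left is one-third across and two-thirds down within the live area.
x = 36 + 1 × 862/3 = 36 + 287.33 ≈ 323
y = 177 + 2 × 1965/3 = 177 + 1310.00 ≈ 1487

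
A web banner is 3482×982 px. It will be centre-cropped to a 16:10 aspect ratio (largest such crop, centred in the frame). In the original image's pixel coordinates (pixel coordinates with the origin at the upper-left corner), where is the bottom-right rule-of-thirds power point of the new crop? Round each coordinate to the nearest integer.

(2003, 655)

3482/982 > 16/10, so the 16:10 crop keeps the full height 982 and trims width to 982 × 16/10 = 1571.20 px.
Left offset = (3482 − 1571.20)/2 = 955.40 px; top offset = 0.
Bottom-right is two-thirds across and two-thirds down within the crop:
x = 955.40 + 2 × 1571.20/3 ≈ 2003; y = 0.00 + 2 × 982.00/3 ≈ 655.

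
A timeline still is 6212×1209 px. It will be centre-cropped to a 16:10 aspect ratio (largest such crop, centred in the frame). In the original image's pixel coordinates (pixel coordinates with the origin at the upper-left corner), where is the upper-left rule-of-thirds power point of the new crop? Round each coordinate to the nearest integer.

x = 2784 px, y = 403 px

6212/1209 > 16/10, so the 16:10 crop keeps the full height 1209 and trims width to 1209 × 16/10 = 1934.40 px.
Left offset = (6212 − 1934.40)/2 = 2138.80 px; top offset = 0.
Upper-left is one-third across and one-third down within the crop:
x = 2138.80 + 1 × 1934.40/3 ≈ 2784; y = 0.00 + 1 × 1209.00/3 ≈ 403.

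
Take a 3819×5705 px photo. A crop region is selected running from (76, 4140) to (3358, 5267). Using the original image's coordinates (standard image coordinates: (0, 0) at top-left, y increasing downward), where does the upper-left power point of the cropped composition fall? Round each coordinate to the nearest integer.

Crop width = 3358 − 76 = 3282 px; one third is 1094.00 px.
Crop height = 5267 − 4140 = 1127 px; one third is 375.67 px.
The upper-left point is one-third across and one-third down within the crop:
x = 76 + 1 × 1094.00 ≈ 1170; y = 4140 + 1 × 375.67 ≈ 4516.

x = 1170 px, y = 4516 px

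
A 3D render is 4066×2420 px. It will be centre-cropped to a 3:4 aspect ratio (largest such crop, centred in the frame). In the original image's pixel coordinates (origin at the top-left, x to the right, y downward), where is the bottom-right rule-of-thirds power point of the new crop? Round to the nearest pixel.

4066/2420 > 3/4, so the 3:4 crop keeps the full height 2420 and trims width to 2420 × 3/4 = 1815.00 px.
Left offset = (4066 − 1815.00)/2 = 1125.50 px; top offset = 0.
Bottom-right is two-thirds across and two-thirds down within the crop:
x = 1125.50 + 2 × 1815.00/3 ≈ 2336; y = 0.00 + 2 × 2420.00/3 ≈ 1613.

(2336, 1613)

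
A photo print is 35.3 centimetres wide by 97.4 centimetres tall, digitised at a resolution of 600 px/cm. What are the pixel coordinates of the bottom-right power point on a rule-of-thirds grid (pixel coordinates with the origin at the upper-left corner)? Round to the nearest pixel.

In pixels the canvas is 35.3 × 600 = 21180 wide and 97.4 × 600 = 58440 tall.
The bottom-right point is two-thirds across and two-thirds down:
x = 2 × 21180/3 ≈ 14120; y = 2 × 58440/3 ≈ 38960.

(14120, 38960)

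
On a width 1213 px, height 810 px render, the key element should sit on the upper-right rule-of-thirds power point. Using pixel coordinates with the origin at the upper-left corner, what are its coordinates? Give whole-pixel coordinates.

x = 809 px, y = 270 px

The upper-right point sits two-thirds of the way across and one-third of the way down.
x = 2 × 1213/3 ≈ 809; y = 1 × 810/3 ≈ 270.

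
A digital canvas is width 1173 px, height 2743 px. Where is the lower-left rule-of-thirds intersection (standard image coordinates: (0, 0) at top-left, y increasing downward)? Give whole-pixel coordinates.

The lower-left point sits one-third of the way across and two-thirds of the way down.
x = 1 × 1173/3 ≈ 391; y = 2 × 2743/3 ≈ 1829.

x = 391 px, y = 1829 px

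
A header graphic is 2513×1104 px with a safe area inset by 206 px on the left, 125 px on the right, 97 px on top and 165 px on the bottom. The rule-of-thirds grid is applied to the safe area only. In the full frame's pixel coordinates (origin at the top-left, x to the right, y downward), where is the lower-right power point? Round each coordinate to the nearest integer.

(1661, 658)

Content width = 2513 − 206 − 125 = 2182 px; content height = 1104 − 97 − 165 = 842 px.
Lower-right is two-thirds across and two-thirds down within the safe area.
x = 206 + 2 × 2182/3 = 206 + 1454.67 ≈ 1661
y = 97 + 2 × 842/3 = 97 + 561.33 ≈ 658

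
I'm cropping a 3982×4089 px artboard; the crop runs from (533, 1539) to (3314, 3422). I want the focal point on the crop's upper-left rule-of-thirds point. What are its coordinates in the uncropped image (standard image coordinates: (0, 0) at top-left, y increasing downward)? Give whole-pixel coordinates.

x = 1460 px, y = 2167 px

Crop width = 3314 − 533 = 2781 px; one third is 927.00 px.
Crop height = 3422 − 1539 = 1883 px; one third is 627.67 px.
The upper-left point is one-third across and one-third down within the crop:
x = 533 + 1 × 927.00 ≈ 1460; y = 1539 + 1 × 627.67 ≈ 2167.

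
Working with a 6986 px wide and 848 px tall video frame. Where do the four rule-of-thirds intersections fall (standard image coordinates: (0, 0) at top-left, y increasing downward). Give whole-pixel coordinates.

(2329, 283), (4657, 283), (2329, 565), (4657, 565)

One third of 6986 is 2328.67; one third of 848 is 282.67.
Vertical third lines at x = 2329 and x = 4657; horizontal third lines at y = 283 and y = 565.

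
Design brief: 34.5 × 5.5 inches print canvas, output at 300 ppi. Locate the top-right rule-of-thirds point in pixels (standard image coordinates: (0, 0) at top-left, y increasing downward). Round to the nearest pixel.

In pixels the canvas is 34.5 × 300 = 10350 wide and 5.5 × 300 = 1650 tall.
The top-right point is two-thirds across and one-third down:
x = 2 × 10350/3 ≈ 6900; y = 1 × 1650/3 ≈ 550.

(6900, 550)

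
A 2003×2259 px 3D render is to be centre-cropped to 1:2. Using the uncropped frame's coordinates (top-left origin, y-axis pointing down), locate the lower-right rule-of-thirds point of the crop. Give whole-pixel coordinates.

2003/2259 > 1/2, so the 1:2 crop keeps the full height 2259 and trims width to 2259 × 1/2 = 1129.50 px.
Left offset = (2003 − 1129.50)/2 = 436.75 px; top offset = 0.
Lower-right is two-thirds across and two-thirds down within the crop:
x = 436.75 + 2 × 1129.50/3 ≈ 1190; y = 0.00 + 2 × 2259.00/3 ≈ 1506.

(1190, 1506)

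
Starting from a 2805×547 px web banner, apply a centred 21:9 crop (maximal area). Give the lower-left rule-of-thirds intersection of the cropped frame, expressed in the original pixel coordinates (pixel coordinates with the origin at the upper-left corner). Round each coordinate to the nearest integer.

2805/547 > 21/9, so the 21:9 crop keeps the full height 547 and trims width to 547 × 21/9 = 1276.33 px.
Left offset = (2805 − 1276.33)/2 = 764.33 px; top offset = 0.
Lower-left is one-third across and two-thirds down within the crop:
x = 764.33 + 1 × 1276.33/3 ≈ 1190; y = 0.00 + 2 × 547.00/3 ≈ 365.

x = 1190 px, y = 365 px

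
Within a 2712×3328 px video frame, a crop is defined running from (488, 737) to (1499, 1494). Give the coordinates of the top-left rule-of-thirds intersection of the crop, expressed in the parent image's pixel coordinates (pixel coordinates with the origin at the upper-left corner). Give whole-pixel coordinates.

Crop width = 1499 − 488 = 1011 px; one third is 337.00 px.
Crop height = 1494 − 737 = 757 px; one third is 252.33 px.
The top-left point is one-third across and one-third down within the crop:
x = 488 + 1 × 337.00 ≈ 825; y = 737 + 1 × 252.33 ≈ 989.

x = 825 px, y = 989 px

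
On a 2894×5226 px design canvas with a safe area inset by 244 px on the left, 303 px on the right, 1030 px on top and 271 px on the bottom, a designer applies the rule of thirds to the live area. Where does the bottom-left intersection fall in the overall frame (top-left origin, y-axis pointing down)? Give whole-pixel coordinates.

x = 1026 px, y = 3647 px

Content width = 2894 − 244 − 303 = 2347 px; content height = 5226 − 1030 − 271 = 3925 px.
Bottom-left is one-third across and two-thirds down within the live area.
x = 244 + 1 × 2347/3 = 244 + 782.33 ≈ 1026
y = 1030 + 2 × 3925/3 = 1030 + 2616.67 ≈ 3647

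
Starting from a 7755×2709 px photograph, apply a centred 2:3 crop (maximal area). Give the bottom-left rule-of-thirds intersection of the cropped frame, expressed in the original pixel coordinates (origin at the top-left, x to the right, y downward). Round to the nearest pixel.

(3577, 1806)

7755/2709 > 2/3, so the 2:3 crop keeps the full height 2709 and trims width to 2709 × 2/3 = 1806.00 px.
Left offset = (7755 − 1806.00)/2 = 2974.50 px; top offset = 0.
Bottom-left is one-third across and two-thirds down within the crop:
x = 2974.50 + 1 × 1806.00/3 ≈ 3577; y = 0.00 + 2 × 2709.00/3 ≈ 1806.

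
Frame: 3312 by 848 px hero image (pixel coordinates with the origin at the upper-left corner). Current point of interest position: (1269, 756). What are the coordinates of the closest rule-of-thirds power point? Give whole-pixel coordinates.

(1104, 565)

Third lines: x ∈ {1104, 2208}, y ∈ {283, 565}.
1269 is closer to x = 1104; 756 is closer to y = 565.
So the nearest intersection is the lower-left power point.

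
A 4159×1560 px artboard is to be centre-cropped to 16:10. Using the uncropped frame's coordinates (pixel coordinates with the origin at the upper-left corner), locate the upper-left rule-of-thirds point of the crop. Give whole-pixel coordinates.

4159/1560 > 16/10, so the 16:10 crop keeps the full height 1560 and trims width to 1560 × 16/10 = 2496.00 px.
Left offset = (4159 − 2496.00)/2 = 831.50 px; top offset = 0.
Upper-left is one-third across and one-third down within the crop:
x = 831.50 + 1 × 2496.00/3 ≈ 1664; y = 0.00 + 1 × 1560.00/3 ≈ 520.

x = 1664 px, y = 520 px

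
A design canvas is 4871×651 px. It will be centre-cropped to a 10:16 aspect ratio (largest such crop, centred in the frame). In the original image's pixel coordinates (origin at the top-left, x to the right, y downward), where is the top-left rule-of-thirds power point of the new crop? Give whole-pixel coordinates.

4871/651 > 10/16, so the 10:16 crop keeps the full height 651 and trims width to 651 × 10/16 = 406.88 px.
Left offset = (4871 − 406.88)/2 = 2232.06 px; top offset = 0.
Top-left is one-third across and one-third down within the crop:
x = 2232.06 + 1 × 406.88/3 ≈ 2368; y = 0.00 + 1 × 651.00/3 ≈ 217.

x = 2368 px, y = 217 px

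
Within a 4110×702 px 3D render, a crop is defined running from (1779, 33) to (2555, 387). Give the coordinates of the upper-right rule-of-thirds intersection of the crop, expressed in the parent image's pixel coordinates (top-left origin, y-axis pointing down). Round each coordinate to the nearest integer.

(2296, 151)

Crop width = 2555 − 1779 = 776 px; one third is 258.67 px.
Crop height = 387 − 33 = 354 px; one third is 118.00 px.
The upper-right point is two-thirds across and one-third down within the crop:
x = 1779 + 2 × 258.67 ≈ 2296; y = 33 + 1 × 118.00 ≈ 151.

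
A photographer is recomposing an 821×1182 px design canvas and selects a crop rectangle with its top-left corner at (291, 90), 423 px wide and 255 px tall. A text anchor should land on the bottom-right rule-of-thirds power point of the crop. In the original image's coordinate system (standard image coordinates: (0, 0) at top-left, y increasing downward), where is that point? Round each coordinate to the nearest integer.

One third of the crop width 423 is 141.00 px.
One third of the crop height 255 is 85.00 px.
The bottom-right point is two-thirds across and two-thirds down within the crop:
x = 291 + 2 × 141.00 ≈ 573; y = 90 + 2 × 85.00 ≈ 260.

x = 573 px, y = 260 px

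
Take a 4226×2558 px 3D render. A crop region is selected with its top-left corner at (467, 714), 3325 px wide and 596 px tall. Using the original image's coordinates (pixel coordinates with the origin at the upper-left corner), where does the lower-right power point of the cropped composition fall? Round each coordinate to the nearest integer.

One third of the crop width 3325 is 1108.33 px.
One third of the crop height 596 is 198.67 px.
The lower-right point is two-thirds across and two-thirds down within the crop:
x = 467 + 2 × 1108.33 ≈ 2684; y = 714 + 2 × 198.67 ≈ 1111.

x = 2684 px, y = 1111 px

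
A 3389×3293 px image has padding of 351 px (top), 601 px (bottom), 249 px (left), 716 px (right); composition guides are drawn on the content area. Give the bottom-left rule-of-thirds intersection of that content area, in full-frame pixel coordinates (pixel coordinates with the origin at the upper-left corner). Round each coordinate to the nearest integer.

(1057, 1912)

Content width = 3389 − 249 − 716 = 2424 px; content height = 3293 − 351 − 601 = 2341 px.
Bottom-left is one-third across and two-thirds down within the content area.
x = 249 + 1 × 2424/3 = 249 + 808.00 ≈ 1057
y = 351 + 2 × 2341/3 = 351 + 1560.67 ≈ 1912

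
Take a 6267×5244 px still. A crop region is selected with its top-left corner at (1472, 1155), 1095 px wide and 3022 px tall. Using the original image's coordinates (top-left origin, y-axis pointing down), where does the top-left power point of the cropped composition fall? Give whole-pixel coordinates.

(1837, 2162)

One third of the crop width 1095 is 365.00 px.
One third of the crop height 3022 is 1007.33 px.
The top-left point is one-third across and one-third down within the crop:
x = 1472 + 1 × 365.00 ≈ 1837; y = 1155 + 1 × 1007.33 ≈ 2162.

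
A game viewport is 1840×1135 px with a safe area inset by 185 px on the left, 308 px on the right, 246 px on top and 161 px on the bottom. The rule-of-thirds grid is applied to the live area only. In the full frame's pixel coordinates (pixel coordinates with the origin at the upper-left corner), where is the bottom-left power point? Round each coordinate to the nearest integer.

Content width = 1840 − 185 − 308 = 1347 px; content height = 1135 − 246 − 161 = 728 px.
Bottom-left is one-third across and two-thirds down within the live area.
x = 185 + 1 × 1347/3 = 185 + 449.00 ≈ 634
y = 246 + 2 × 728/3 = 246 + 485.33 ≈ 731

x = 634 px, y = 731 px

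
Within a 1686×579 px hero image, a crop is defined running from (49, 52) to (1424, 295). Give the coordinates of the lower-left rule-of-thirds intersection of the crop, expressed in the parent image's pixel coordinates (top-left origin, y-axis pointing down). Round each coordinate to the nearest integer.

(507, 214)

Crop width = 1424 − 49 = 1375 px; one third is 458.33 px.
Crop height = 295 − 52 = 243 px; one third is 81.00 px.
The lower-left point is one-third across and two-thirds down within the crop:
x = 49 + 1 × 458.33 ≈ 507; y = 52 + 2 × 81.00 ≈ 214.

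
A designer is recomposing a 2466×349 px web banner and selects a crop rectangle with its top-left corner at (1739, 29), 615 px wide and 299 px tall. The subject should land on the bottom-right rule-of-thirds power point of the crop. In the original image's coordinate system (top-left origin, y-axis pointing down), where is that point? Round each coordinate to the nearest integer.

One third of the crop width 615 is 205.00 px.
One third of the crop height 299 is 99.67 px.
The bottom-right point is two-thirds across and two-thirds down within the crop:
x = 1739 + 2 × 205.00 ≈ 2149; y = 29 + 2 × 99.67 ≈ 228.

x = 2149 px, y = 228 px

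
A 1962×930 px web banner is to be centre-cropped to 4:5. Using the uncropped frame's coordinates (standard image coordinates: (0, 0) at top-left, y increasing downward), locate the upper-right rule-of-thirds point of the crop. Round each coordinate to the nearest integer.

1962/930 > 4/5, so the 4:5 crop keeps the full height 930 and trims width to 930 × 4/5 = 744.00 px.
Left offset = (1962 − 744.00)/2 = 609.00 px; top offset = 0.
Upper-right is two-thirds across and one-third down within the crop:
x = 609.00 + 2 × 744.00/3 ≈ 1105; y = 0.00 + 1 × 930.00/3 ≈ 310.

(1105, 310)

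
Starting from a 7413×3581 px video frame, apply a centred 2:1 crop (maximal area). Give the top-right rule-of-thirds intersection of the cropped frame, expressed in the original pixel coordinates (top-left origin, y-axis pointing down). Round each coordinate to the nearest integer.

x = 4900 px, y = 1194 px

7413/3581 > 2/1, so the 2:1 crop keeps the full height 3581 and trims width to 3581 × 2/1 = 7162.00 px.
Left offset = (7413 − 7162.00)/2 = 125.50 px; top offset = 0.
Top-right is two-thirds across and one-third down within the crop:
x = 125.50 + 2 × 7162.00/3 ≈ 4900; y = 0.00 + 1 × 3581.00/3 ≈ 1194.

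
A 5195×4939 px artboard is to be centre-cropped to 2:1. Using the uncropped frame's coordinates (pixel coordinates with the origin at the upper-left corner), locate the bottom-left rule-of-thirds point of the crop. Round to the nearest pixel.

5195/4939 < 2/1, so the 2:1 crop keeps the full width 5195 and trims height to 5195 × 1/2 = 2597.50 px.
Top offset = (4939 − 2597.50)/2 = 1170.75 px; left offset = 0.
Bottom-left is one-third across and two-thirds down within the crop:
x = 0.00 + 1 × 5195.00/3 ≈ 1732; y = 1170.75 + 2 × 2597.50/3 ≈ 2902.

(1732, 2902)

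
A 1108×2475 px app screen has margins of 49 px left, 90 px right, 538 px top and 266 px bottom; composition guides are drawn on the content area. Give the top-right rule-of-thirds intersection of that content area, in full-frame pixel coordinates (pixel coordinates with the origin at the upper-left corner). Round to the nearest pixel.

Content width = 1108 − 49 − 90 = 969 px; content height = 2475 − 538 − 266 = 1671 px.
Top-right is two-thirds across and one-third down within the content area.
x = 49 + 2 × 969/3 = 49 + 646.00 ≈ 695
y = 538 + 1 × 1671/3 = 538 + 557.00 ≈ 1095

x = 695 px, y = 1095 px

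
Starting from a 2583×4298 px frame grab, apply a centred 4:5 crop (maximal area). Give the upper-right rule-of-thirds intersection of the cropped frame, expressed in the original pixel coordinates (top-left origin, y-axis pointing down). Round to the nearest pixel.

2583/4298 < 4/5, so the 4:5 crop keeps the full width 2583 and trims height to 2583 × 5/4 = 3228.75 px.
Top offset = (4298 − 3228.75)/2 = 534.62 px; left offset = 0.
Upper-right is two-thirds across and one-third down within the crop:
x = 0.00 + 2 × 2583.00/3 ≈ 1722; y = 534.62 + 1 × 3228.75/3 ≈ 1611.

x = 1722 px, y = 1611 px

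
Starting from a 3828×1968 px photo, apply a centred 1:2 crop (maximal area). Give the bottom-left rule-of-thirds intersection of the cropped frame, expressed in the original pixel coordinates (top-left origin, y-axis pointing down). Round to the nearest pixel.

(1750, 1312)

3828/1968 > 1/2, so the 1:2 crop keeps the full height 1968 and trims width to 1968 × 1/2 = 984.00 px.
Left offset = (3828 − 984.00)/2 = 1422.00 px; top offset = 0.
Bottom-left is one-third across and two-thirds down within the crop:
x = 1422.00 + 1 × 984.00/3 ≈ 1750; y = 0.00 + 2 × 1968.00/3 ≈ 1312.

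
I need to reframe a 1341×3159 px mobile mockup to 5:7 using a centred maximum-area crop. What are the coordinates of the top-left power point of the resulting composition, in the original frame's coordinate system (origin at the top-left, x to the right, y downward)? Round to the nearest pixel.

(447, 1267)

1341/3159 < 5/7, so the 5:7 crop keeps the full width 1341 and trims height to 1341 × 7/5 = 1877.40 px.
Top offset = (3159 − 1877.40)/2 = 640.80 px; left offset = 0.
Top-left is one-third across and one-third down within the crop:
x = 0.00 + 1 × 1341.00/3 ≈ 447; y = 640.80 + 1 × 1877.40/3 ≈ 1267.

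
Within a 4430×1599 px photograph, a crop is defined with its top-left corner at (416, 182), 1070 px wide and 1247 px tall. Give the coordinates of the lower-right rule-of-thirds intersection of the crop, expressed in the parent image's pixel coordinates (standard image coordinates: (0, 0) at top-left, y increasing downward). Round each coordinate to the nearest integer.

(1129, 1013)

One third of the crop width 1070 is 356.67 px.
One third of the crop height 1247 is 415.67 px.
The lower-right point is two-thirds across and two-thirds down within the crop:
x = 416 + 2 × 356.67 ≈ 1129; y = 182 + 2 × 415.67 ≈ 1013.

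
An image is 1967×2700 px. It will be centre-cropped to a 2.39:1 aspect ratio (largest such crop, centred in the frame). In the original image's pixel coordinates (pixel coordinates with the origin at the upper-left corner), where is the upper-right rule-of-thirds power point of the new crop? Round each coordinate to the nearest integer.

(1311, 1213)

1967/2700 < 2.39/1, so the 2.39:1 crop keeps the full width 1967 and trims height to 1967 × 1/2.39 = 823.01 px.
Top offset = (2700 − 823.01)/2 = 938.49 px; left offset = 0.
Upper-right is two-thirds across and one-third down within the crop:
x = 0.00 + 2 × 1967.00/3 ≈ 1311; y = 938.49 + 1 × 823.01/3 ≈ 1213.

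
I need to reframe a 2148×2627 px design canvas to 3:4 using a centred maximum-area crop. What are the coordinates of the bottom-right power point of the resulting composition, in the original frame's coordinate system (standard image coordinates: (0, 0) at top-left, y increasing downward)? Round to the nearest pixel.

x = 1402 px, y = 1751 px

2148/2627 > 3/4, so the 3:4 crop keeps the full height 2627 and trims width to 2627 × 3/4 = 1970.25 px.
Left offset = (2148 − 1970.25)/2 = 88.88 px; top offset = 0.
Bottom-right is two-thirds across and two-thirds down within the crop:
x = 88.88 + 2 × 1970.25/3 ≈ 1402; y = 0.00 + 2 × 2627.00/3 ≈ 1751.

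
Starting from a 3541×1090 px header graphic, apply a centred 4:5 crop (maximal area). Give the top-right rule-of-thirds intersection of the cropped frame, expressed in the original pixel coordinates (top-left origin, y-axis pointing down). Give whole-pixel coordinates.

(1916, 363)

3541/1090 > 4/5, so the 4:5 crop keeps the full height 1090 and trims width to 1090 × 4/5 = 872.00 px.
Left offset = (3541 − 872.00)/2 = 1334.50 px; top offset = 0.
Top-right is two-thirds across and one-third down within the crop:
x = 1334.50 + 2 × 872.00/3 ≈ 1916; y = 0.00 + 1 × 1090.00/3 ≈ 363.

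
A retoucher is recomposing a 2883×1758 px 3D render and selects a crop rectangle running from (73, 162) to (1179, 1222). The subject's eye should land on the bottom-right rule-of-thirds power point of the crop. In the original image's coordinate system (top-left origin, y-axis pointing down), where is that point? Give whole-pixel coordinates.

(810, 869)

Crop width = 1179 − 73 = 1106 px; one third is 368.67 px.
Crop height = 1222 − 162 = 1060 px; one third is 353.33 px.
The bottom-right point is two-thirds across and two-thirds down within the crop:
x = 73 + 2 × 368.67 ≈ 810; y = 162 + 2 × 353.33 ≈ 869.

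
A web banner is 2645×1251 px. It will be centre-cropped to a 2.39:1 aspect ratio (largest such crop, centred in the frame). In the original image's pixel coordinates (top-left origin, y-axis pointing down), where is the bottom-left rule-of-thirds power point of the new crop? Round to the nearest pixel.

2645/1251 < 2.39/1, so the 2.39:1 crop keeps the full width 2645 and trims height to 2645 × 1/2.39 = 1106.69 px.
Top offset = (1251 − 1106.69)/2 = 72.15 px; left offset = 0.
Bottom-left is one-third across and two-thirds down within the crop:
x = 0.00 + 1 × 2645.00/3 ≈ 882; y = 72.15 + 2 × 1106.69/3 ≈ 810.

(882, 810)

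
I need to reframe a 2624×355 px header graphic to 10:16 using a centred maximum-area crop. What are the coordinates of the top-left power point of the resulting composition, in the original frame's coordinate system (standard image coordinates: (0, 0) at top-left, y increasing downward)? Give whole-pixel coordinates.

2624/355 > 10/16, so the 10:16 crop keeps the full height 355 and trims width to 355 × 10/16 = 221.88 px.
Left offset = (2624 − 221.88)/2 = 1201.06 px; top offset = 0.
Top-left is one-third across and one-third down within the crop:
x = 1201.06 + 1 × 221.88/3 ≈ 1275; y = 0.00 + 1 × 355.00/3 ≈ 118.

x = 1275 px, y = 118 px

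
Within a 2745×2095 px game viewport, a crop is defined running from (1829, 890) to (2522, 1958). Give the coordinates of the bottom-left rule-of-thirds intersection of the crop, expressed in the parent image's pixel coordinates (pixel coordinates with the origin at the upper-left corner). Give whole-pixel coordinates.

Crop width = 2522 − 1829 = 693 px; one third is 231.00 px.
Crop height = 1958 − 890 = 1068 px; one third is 356.00 px.
The bottom-left point is one-third across and two-thirds down within the crop:
x = 1829 + 1 × 231.00 ≈ 2060; y = 890 + 2 × 356.00 ≈ 1602.

x = 2060 px, y = 1602 px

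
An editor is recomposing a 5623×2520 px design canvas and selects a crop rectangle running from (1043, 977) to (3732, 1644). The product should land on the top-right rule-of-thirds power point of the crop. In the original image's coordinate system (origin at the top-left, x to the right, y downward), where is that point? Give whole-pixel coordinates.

Crop width = 3732 − 1043 = 2689 px; one third is 896.33 px.
Crop height = 1644 − 977 = 667 px; one third is 222.33 px.
The top-right point is two-thirds across and one-third down within the crop:
x = 1043 + 2 × 896.33 ≈ 2836; y = 977 + 1 × 222.33 ≈ 1199.

x = 2836 px, y = 1199 px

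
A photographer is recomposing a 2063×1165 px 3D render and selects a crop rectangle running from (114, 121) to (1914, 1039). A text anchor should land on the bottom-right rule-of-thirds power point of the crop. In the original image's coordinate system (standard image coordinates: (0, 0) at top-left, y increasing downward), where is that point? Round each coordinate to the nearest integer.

x = 1314 px, y = 733 px

Crop width = 1914 − 114 = 1800 px; one third is 600.00 px.
Crop height = 1039 − 121 = 918 px; one third is 306.00 px.
The bottom-right point is two-thirds across and two-thirds down within the crop:
x = 114 + 2 × 600.00 ≈ 1314; y = 121 + 2 × 306.00 ≈ 733.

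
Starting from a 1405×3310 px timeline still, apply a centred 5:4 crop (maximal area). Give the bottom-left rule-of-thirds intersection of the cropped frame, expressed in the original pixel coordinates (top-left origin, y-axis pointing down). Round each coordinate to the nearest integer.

1405/3310 < 5/4, so the 5:4 crop keeps the full width 1405 and trims height to 1405 × 4/5 = 1124.00 px.
Top offset = (3310 − 1124.00)/2 = 1093.00 px; left offset = 0.
Bottom-left is one-third across and two-thirds down within the crop:
x = 0.00 + 1 × 1405.00/3 ≈ 468; y = 1093.00 + 2 × 1124.00/3 ≈ 1842.

(468, 1842)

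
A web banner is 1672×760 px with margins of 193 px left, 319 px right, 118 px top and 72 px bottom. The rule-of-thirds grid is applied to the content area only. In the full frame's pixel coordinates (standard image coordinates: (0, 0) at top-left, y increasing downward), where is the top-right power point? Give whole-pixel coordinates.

Content width = 1672 − 193 − 319 = 1160 px; content height = 760 − 118 − 72 = 570 px.
Top-right is two-thirds across and one-third down within the content area.
x = 193 + 2 × 1160/3 = 193 + 773.33 ≈ 966
y = 118 + 1 × 570/3 = 118 + 190.00 ≈ 308

x = 966 px, y = 308 px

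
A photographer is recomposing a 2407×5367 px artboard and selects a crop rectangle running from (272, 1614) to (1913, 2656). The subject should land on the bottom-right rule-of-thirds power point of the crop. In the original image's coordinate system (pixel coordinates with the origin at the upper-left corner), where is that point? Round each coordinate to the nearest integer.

Crop width = 1913 − 272 = 1641 px; one third is 547.00 px.
Crop height = 2656 − 1614 = 1042 px; one third is 347.33 px.
The bottom-right point is two-thirds across and two-thirds down within the crop:
x = 272 + 2 × 547.00 ≈ 1366; y = 1614 + 2 × 347.33 ≈ 2309.

(1366, 2309)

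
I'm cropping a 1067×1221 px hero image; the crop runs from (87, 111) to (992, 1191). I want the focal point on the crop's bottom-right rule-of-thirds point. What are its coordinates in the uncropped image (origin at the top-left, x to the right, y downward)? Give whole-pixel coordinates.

Crop width = 992 − 87 = 905 px; one third is 301.67 px.
Crop height = 1191 − 111 = 1080 px; one third is 360.00 px.
The bottom-right point is two-thirds across and two-thirds down within the crop:
x = 87 + 2 × 301.67 ≈ 690; y = 111 + 2 × 360.00 ≈ 831.

(690, 831)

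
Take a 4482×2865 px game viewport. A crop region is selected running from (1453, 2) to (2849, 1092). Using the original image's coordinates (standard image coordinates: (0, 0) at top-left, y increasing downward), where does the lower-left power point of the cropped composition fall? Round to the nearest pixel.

x = 1918 px, y = 729 px

Crop width = 2849 − 1453 = 1396 px; one third is 465.33 px.
Crop height = 1092 − 2 = 1090 px; one third is 363.33 px.
The lower-left point is one-third across and two-thirds down within the crop:
x = 1453 + 1 × 465.33 ≈ 1918; y = 2 + 2 × 363.33 ≈ 729.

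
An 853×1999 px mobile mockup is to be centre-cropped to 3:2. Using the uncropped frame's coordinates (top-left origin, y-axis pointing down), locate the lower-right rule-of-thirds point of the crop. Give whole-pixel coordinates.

853/1999 < 3/2, so the 3:2 crop keeps the full width 853 and trims height to 853 × 2/3 = 568.67 px.
Top offset = (1999 − 568.67)/2 = 715.17 px; left offset = 0.
Lower-right is two-thirds across and two-thirds down within the crop:
x = 0.00 + 2 × 853.00/3 ≈ 569; y = 715.17 + 2 × 568.67/3 ≈ 1094.

(569, 1094)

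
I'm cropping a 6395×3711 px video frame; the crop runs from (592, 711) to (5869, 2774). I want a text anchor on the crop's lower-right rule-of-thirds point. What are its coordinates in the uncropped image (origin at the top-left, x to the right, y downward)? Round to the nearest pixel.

x = 4110 px, y = 2086 px

Crop width = 5869 − 592 = 5277 px; one third is 1759.00 px.
Crop height = 2774 − 711 = 2063 px; one third is 687.67 px.
The lower-right point is two-thirds across and two-thirds down within the crop:
x = 592 + 2 × 1759.00 ≈ 4110; y = 711 + 2 × 687.67 ≈ 2086.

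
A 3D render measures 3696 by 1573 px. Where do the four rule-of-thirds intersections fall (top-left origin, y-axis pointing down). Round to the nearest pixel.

One third of 3696 is 1232; one third of 1573 is 524.33.
Vertical third lines at x = 1232 and x = 2464; horizontal third lines at y = 524 and y = 1049.

(1232, 524), (2464, 524), (1232, 1049), (2464, 1049)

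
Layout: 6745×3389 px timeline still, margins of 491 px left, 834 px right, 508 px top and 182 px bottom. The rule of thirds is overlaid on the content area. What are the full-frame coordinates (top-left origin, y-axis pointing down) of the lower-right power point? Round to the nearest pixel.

(4104, 2307)

Content width = 6745 − 491 − 834 = 5420 px; content height = 3389 − 508 − 182 = 2699 px.
Lower-right is two-thirds across and two-thirds down within the content area.
x = 491 + 2 × 5420/3 = 491 + 3613.33 ≈ 4104
y = 508 + 2 × 2699/3 = 508 + 1799.33 ≈ 2307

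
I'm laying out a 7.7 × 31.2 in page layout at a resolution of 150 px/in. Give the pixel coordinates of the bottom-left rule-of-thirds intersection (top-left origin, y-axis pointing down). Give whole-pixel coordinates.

(385, 3120)

In pixels the canvas is 7.7 × 150 = 1155 wide and 31.2 × 150 = 4680 tall.
The bottom-left point is one-third across and two-thirds down:
x = 1 × 1155/3 ≈ 385; y = 2 × 4680/3 ≈ 3120.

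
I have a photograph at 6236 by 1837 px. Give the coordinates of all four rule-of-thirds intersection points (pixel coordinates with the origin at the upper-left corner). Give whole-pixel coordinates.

One third of 6236 is 2078.67; one third of 1837 is 612.33.
Vertical third lines at x = 2079 and x = 4157; horizontal third lines at y = 612 and y = 1225.

(2079, 612), (4157, 612), (2079, 1225), (4157, 1225)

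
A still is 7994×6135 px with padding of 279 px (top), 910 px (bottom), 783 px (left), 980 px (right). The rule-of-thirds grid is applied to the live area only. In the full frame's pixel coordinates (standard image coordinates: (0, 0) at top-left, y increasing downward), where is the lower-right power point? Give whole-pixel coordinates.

x = 4937 px, y = 3576 px

Content width = 7994 − 783 − 980 = 6231 px; content height = 6135 − 279 − 910 = 4946 px.
Lower-right is two-thirds across and two-thirds down within the live area.
x = 783 + 2 × 6231/3 = 783 + 4154.00 ≈ 4937
y = 279 + 2 × 4946/3 = 279 + 3297.33 ≈ 3576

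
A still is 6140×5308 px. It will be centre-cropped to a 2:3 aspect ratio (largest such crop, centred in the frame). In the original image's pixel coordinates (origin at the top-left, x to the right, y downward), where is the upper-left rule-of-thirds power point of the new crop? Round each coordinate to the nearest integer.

6140/5308 > 2/3, so the 2:3 crop keeps the full height 5308 and trims width to 5308 × 2/3 = 3538.67 px.
Left offset = (6140 − 3538.67)/2 = 1300.67 px; top offset = 0.
Upper-left is one-third across and one-third down within the crop:
x = 1300.67 + 1 × 3538.67/3 ≈ 2480; y = 0.00 + 1 × 5308.00/3 ≈ 1769.

x = 2480 px, y = 1769 px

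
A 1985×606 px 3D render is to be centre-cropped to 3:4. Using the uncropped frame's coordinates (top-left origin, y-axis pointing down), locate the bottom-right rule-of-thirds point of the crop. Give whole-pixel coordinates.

1985/606 > 3/4, so the 3:4 crop keeps the full height 606 and trims width to 606 × 3/4 = 454.50 px.
Left offset = (1985 − 454.50)/2 = 765.25 px; top offset = 0.
Bottom-right is two-thirds across and two-thirds down within the crop:
x = 765.25 + 2 × 454.50/3 ≈ 1068; y = 0.00 + 2 × 606.00/3 ≈ 404.

(1068, 404)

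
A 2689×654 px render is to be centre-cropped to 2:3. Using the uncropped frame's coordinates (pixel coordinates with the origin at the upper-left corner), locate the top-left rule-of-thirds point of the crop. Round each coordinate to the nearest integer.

(1272, 218)

2689/654 > 2/3, so the 2:3 crop keeps the full height 654 and trims width to 654 × 2/3 = 436.00 px.
Left offset = (2689 − 436.00)/2 = 1126.50 px; top offset = 0.
Top-left is one-third across and one-third down within the crop:
x = 1126.50 + 1 × 436.00/3 ≈ 1272; y = 0.00 + 1 × 654.00/3 ≈ 218.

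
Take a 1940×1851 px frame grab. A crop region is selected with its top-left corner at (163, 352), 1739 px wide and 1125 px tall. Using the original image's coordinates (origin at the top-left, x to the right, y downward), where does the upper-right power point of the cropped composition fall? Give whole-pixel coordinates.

(1322, 727)

One third of the crop width 1739 is 579.67 px.
One third of the crop height 1125 is 375.00 px.
The upper-right point is two-thirds across and one-third down within the crop:
x = 163 + 2 × 579.67 ≈ 1322; y = 352 + 1 × 375.00 ≈ 727.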